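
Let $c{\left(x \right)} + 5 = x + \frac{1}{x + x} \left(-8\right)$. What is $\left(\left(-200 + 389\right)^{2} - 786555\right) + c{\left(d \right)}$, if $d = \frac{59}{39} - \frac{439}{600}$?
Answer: $- \frac{3964903338439}{5280600} \approx -7.5084 \cdot 10^{5}$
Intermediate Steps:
$d = \frac{2031}{2600}$ ($d = 59 \cdot \frac{1}{39} - \frac{439}{600} = \frac{59}{39} - \frac{439}{600} = \frac{2031}{2600} \approx 0.78115$)
$c{\left(x \right)} = -5 + x - \frac{4}{x}$ ($c{\left(x \right)} = -5 + \left(x + \frac{1}{x + x} \left(-8\right)\right) = -5 + \left(x + \frac{1}{2 x} \left(-8\right)\right) = -5 + \left(x - \frac{4}{x}\right) = -5 + x - \frac{4}{x}$)
$\left(\left(-200 + 389\right)^{2} - 786555\right) + c{\left(d \right)} = \left(\left(-200 + 389\right)^{2} - 786555\right) - \left(\frac{10969}{2600} + \frac{10400}{2031}\right) = \left(189^{2} - 786555\right) - \frac{49318039}{5280600} = \left(35721 - 786555\right) - \frac{49318039}{5280600} = -750834 - \frac{49318039}{5280600} = - \frac{3964903338439}{5280600}$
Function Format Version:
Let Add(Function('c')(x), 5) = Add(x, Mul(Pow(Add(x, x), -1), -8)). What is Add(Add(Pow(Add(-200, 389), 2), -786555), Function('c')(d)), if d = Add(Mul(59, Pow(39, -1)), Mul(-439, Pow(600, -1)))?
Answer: Rational(-3964903338439, 5280600) ≈ -7.5084e+5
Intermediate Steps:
d = Rational(2031, 2600) (d = Add(Mul(59, Rational(1, 39)), Mul(-439, Rational(1, 600))) = Add(Rational(59, 39), Rational(-439, 600)) = Rational(2031, 2600) ≈ 0.78115)
Function('c')(x) = Add(-5, x, Mul(-4, Pow(x, -1))) (Function('c')(x) = Add(-5, Add(x, Mul(Pow(Add(x, x), -1), -8))) = Add(-5, Add(x, Mul(Pow(Mul(2, x), -1), -8))) = Add(-5, Add(x, Mul(Mul(Rational(1, 2), Pow(x, -1)), -8))) = Add(-5, Add(x, Mul(-4, Pow(x, -1)))) = Add(-5, x, Mul(-4, Pow(x, -1))))
Add(Add(Pow(Add(-200, 389), 2), -786555), Function('c')(d)) = Add(Add(Pow(Add(-200, 389), 2), -786555), Add(-5, Rational(2031, 2600), Mul(-4, Pow(Rational(2031, 2600), -1)))) = Add(Add(Pow(189, 2), -786555), Add(-5, Rational(2031, 2600), Mul(-4, Rational(2600, 2031)))) = Add(Add(35721, -786555), Add(-5, Rational(2031, 2600), Rational(-10400, 2031))) = Add(-750834, Rational(-49318039, 5280600)) = Rational(-3964903338439, 5280600)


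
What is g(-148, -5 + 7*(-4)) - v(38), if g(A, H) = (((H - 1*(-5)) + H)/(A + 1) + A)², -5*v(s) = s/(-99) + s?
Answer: 25895957699/1188495 ≈ 21789.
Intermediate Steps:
v(s) = -98*s/495 (v(s) = -(s/(-99) + s)/5 = -(s*(-1/99) + s)/5 = -(-s/99 + s)/5 = -98*s/495)
g(A, H) = (A + (5 + 2*H)/(1 + A))² (g(A, H) = (((H + 5) + H)/(1 + A) + A)² = (((5 + H) + H)/(1 + A) + A)² = ((5 + 2*H)/(1 + A) + A)² = (A + (5 + 2*H)/(1 + A))²)
g(-148, -5 + 7*(-4)) - v(38) = (5 - 148 + (-148)² + 2*(-5 + 7*(-4)))²/(1 - 148)² - (-98)*38/495 = (5 - 148 + 21904 + 2*(-5 - 28))²/(-147)² - 1*(-3724/495) = (5 - 148 + 21904 + 2*(-33))²/21609 + 3724/495 = (5 - 148 + 21904 - 66)²/21609 + 3724/495 = (1/21609)*21695² + 3724/495 = (1/21609)*470673025 + 3724/495 = 470673025/21609 + 3724/495 = 25895957699/1188495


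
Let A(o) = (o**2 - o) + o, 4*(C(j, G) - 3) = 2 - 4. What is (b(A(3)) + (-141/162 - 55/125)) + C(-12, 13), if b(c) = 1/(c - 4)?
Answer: 938/675 ≈ 1.3896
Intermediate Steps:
C(j, G) = 5/2 (C(j, G) = 3 + (2 - 4)/4 = 3 + (1/4)*(-2) = 3 - 1/2 = 5/2)
A(o) = o**2
b(c) = 1/(-4 + c)
(b(A(3)) + (-141/162 - 55/125)) + C(-12, 13) = (1/(-4 + 3**2) + (-141/162 - 55/125)) + 5/2 = (1/(-4 + 9) + (-141*1/162 - 55*1/125)) + 5/2 = (1/5 + (-47/54 - 11/25)) + 5/2 = (1/5 - 1769/1350) + 5/2 = -1499/1350 + 5/2 = 938/675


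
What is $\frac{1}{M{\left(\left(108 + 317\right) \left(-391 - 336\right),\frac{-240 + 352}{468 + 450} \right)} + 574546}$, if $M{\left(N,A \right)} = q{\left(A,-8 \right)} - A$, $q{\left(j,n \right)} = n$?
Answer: $\frac{459}{263712886} \approx 1.7405 \cdot 10^{-6}$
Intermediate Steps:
$M{\left(N,A \right)} = -8 - A$
$\frac{1}{M{\left(\left(108 + 317\right) \left(-391 - 336\right),\frac{-240 + 352}{468 + 450} \right)} + 574546} = \frac{1}{\left(-8 - \frac{-240 + 352}{468 + 450}\right) + 574546} = \frac{1}{\left(-8 - \frac{112}{918}\right) + 574546} = \frac{1}{\left(-8 - 112 \cdot \frac{1}{918}\right) + 574546} = \frac{1}{\left(-8 - \frac{56}{459}\right) + 574546} = \frac{1}{- \frac{3728}{459} + 574546} = \frac{1}{\frac{263712886}{459}} = \frac{459}{263712886}$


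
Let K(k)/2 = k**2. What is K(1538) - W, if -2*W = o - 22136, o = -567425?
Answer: 8872215/2 ≈ 4.4361e+6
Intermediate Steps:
W = 589561/2 (W = -(-567425 - 22136)/2 = -1/2*(-589561) = 589561/2 ≈ 2.9478e+5)
K(k) = 2*k**2
K(1538) - W = 2*1538**2 - 1*589561/2 = 2*2365444 - 589561/2 = 4730888 - 589561/2 = 8872215/2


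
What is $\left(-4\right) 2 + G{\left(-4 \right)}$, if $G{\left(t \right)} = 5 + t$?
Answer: $-7$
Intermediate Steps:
$\left(-4\right) 2 + G{\left(-4 \right)} = \left(-4\right) 2 + \left(5 - 4\right) = -8 + 1 = -7$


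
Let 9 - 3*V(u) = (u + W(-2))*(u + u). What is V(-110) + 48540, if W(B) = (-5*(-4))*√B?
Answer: 121429/3 + 4400*I*√2/3 ≈ 40476.0 + 2074.2*I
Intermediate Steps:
W(B) = 20*√B
V(u) = 3 - 2*u*(u + 20*I*√2)/3 (V(u) = 3 - (u + 20*√(-2))*(u + u)/3 = 3 - (u + 20*(I*√2))*2*u/3 = 3 - (u + 20*I*√2)*2*u/3 = 3 - 2*u*(u + 20*I*√2)/3)
V(-110) + 48540 = (3 - ⅔*(-110)² - 40/3*I*(-110)*√2) + 48540 = (3 - ⅔*12100 + 4400*I*√2/3) + 48540 = (3 - 24200/3 + 4400*I*√2/3) + 48540 = (-24191/3 + 4400*I*√2/3) + 48540 = 121429/3 + 4400*I*√2/3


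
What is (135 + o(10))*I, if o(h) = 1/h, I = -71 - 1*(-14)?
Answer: -77007/10 ≈ -7700.7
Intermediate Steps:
I = -57 (I = -71 + 14 = -57)
(135 + o(10))*I = (135 + 1/10)*(-57) = (1351/10)*(-57) = -77007/10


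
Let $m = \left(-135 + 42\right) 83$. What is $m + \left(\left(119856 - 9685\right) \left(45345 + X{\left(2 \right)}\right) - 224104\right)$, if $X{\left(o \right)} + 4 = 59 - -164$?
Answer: $5019599621$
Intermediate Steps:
$X{\left(o \right)} = 219$ ($X{\left(o \right)} = -4 + \left(59 - -164\right) = -4 + \left(59 + 164\right) = -4 + 223 = 219$)
$m = -7719$ ($m = \left(-93\right) 83 = -7719$)
$m + \left(\left(119856 - 9685\right) \left(45345 + X{\left(2 \right)}\right) - 224104\right) = -7719 - \left(224104 - \left(119856 - 9685\right) \left(45345 + 219\right)\right) = -7719 + \left(110171 \cdot 45564 - 224104\right) = -7719 + \left(5019831444 - 224104\right) = -7719 + 5019607340 = 5019599621$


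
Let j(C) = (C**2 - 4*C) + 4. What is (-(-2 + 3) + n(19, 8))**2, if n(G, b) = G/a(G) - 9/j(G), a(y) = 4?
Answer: 18481401/1336336 ≈ 13.830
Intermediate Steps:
j(C) = 4 + C**2 - 4*C
n(G, b) = -9/(4 + G**2 - 4*G) + G/4 (n(G, b) = G/4 - 9/(4 + G**2 - 4*G) = -9/(4 + G**2 - 4*G) + G/4)
(-(-2 + 3) + n(19, 8))**2 = (-(-2 + 3) + (-9/(4 + 19**2 - 4*19) + (1/4)*19))**2 = (-1*1 + (-9/(4 + 361 - 76) + 19/4))**2 = (-1 + (-9/289 + 19/4))**2 = (-1 + 5455/1156)**2 = (4299/1156)**2 = 18481401/1336336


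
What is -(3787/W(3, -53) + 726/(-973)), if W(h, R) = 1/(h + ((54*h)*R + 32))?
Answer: 31508306527/973 ≈ 3.2383e+7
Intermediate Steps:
W(h, R) = 1/(32 + h + 54*R*h) (W(h, R) = 1/(h + (54*R*h + 32)) = 1/(h + (32 + 54*R*h)) = 1/(32 + h + 54*R*h))
-(3787/W(3, -53) + 726/(-973)) = -(3787/(1/(32 + 3 + 54*(-53)*3)) + 726/(-973)) = -(3787/(1/(32 + 3 - 8586)) + 726*(-1/973)) = -(3787/(1/(-8551)) - 726/973) = -(3787/(-1/8551) - 726/973) = -(3787*(-8551) - 726/973) = -(-32382637 - 726/973) = -1*(-31508306527/973) = 31508306527/973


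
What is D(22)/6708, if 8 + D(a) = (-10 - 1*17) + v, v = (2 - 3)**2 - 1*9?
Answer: -1/156 ≈ -0.0064103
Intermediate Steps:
v = -8 (v = (-1)**2 - 9 = 1 - 9 = -8)
D(a) = -43 (D(a) = -8 + ((-10 - 1*17) - 8) = -8 + ((-10 - 17) - 8) = -8 + (-27 - 8) = -8 - 35 = -43)
D(22)/6708 = -43/6708 = -43*1/6708 = -1/156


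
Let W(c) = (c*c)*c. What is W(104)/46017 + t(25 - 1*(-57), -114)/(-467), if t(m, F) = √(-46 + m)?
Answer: 525035386/21489939 ≈ 24.432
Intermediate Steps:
W(c) = c³ (W(c) = c²*c = c³)
W(104)/46017 + t(25 - 1*(-57), -114)/(-467) = 104³/46017 + √(-46 + (25 - 1*(-57)))/(-467) = 1124864*(1/46017) + √(-46 + (25 + 57))*(-1/467) = 1124864/46017 + √(-46 + 82)*(-1/467) = 1124864/46017 + √36*(-1/467) = 1124864/46017 + 6*(-1/467) = 1124864/46017 - 6/467 = 525035386/21489939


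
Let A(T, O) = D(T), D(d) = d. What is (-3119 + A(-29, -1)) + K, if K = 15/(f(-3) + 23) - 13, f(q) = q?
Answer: -12641/4 ≈ -3160.3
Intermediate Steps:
A(T, O) = T
K = -49/4 (K = 15/(-3 + 23) - 13 = 15/20 - 13 = 15*(1/20) - 13 = ¾ - 13 = -49/4 ≈ -12.250)
(-3119 + A(-29, -1)) + K = (-3119 - 29) - 49/4 = -3148 - 49/4 = -12641/4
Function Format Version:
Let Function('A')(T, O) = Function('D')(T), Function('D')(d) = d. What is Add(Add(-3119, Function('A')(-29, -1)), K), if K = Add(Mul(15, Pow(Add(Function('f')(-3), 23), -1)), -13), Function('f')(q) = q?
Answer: Rational(-12641, 4) ≈ -3160.3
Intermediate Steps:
Function('A')(T, O) = T
K = Rational(-49, 4) (K = Add(Mul(15, Pow(Add(-3, 23), -1)), -13) = Add(Mul(15, Pow(20, -1)), -13) = Add(Mul(15, Rational(1, 20)), -13) = Add(Rational(3, 4), -13) = Rational(-49, 4) ≈ -12.250)
Add(Add(-3119, Function('A')(-29, -1)), K) = Add(Add(-3119, -29), Rational(-49, 4)) = Add(-3148, Rational(-49, 4)) = Rational(-12641, 4)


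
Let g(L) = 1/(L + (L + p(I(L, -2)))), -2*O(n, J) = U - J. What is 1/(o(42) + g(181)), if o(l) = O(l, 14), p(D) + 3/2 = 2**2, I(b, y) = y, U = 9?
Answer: 1458/3649 ≈ 0.39956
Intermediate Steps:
O(n, J) = -9/2 + J/2 (O(n, J) = -(9 - J)/2 = -9/2 + J/2)
p(D) = 5/2 (p(D) = -3/2 + 2**2 = -3/2 + 4 = 5/2)
o(l) = 5/2 (o(l) = -9/2 + (1/2)*14 = -9/2 + 7 = 5/2)
g(L) = 1/(5/2 + 2*L) (g(L) = 1/(L + (L + 5/2)) = 1/(L + (5/2 + L)) = 1/(5/2 + 2*L))
1/(o(42) + g(181)) = 1/(5/2 + 2/(5 + 4*181)) = 1/(5/2 + 2/(5 + 724)) = 1/(5/2 + 2/729) = 1/(3649/1458) = 1458/3649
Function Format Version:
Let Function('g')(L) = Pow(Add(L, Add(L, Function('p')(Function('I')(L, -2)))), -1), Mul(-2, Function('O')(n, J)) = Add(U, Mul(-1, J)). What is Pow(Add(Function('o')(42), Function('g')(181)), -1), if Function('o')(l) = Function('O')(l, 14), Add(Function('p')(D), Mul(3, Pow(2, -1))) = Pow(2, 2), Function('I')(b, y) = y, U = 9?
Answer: Rational(1458, 3649) ≈ 0.39956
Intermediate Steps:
Function('O')(n, J) = Add(Rational(-9, 2), Mul(Rational(1, 2), J)) (Function('O')(n, J) = Mul(Rational(-1, 2), Add(9, Mul(-1, J))) = Add(Rational(-9, 2), Mul(Rational(1, 2), J)))
Function('p')(D) = Rational(5, 2) (Function('p')(D) = Add(Rational(-3, 2), Pow(2, 2)) = Add(Rational(-3, 2), 4) = Rational(5, 2))
Function('o')(l) = Rational(5, 2) (Function('o')(l) = Add(Rational(-9, 2), Mul(Rational(1, 2), 14)) = Add(Rational(-9, 2), 7) = Rational(5, 2))
Function('g')(L) = Pow(Add(Rational(5, 2), Mul(2, L)), -1) (Function('g')(L) = Pow(Add(L, Add(L, Rational(5, 2))), -1) = Pow(Add(L, Add(Rational(5, 2), L)), -1) = Pow(Add(Rational(5, 2), Mul(2, L)), -1))
Pow(Add(Function('o')(42), Function('g')(181)), -1) = Pow(Add(Rational(5, 2), Mul(2, Pow(Add(5, Mul(4, 181)), -1))), -1) = Pow(Add(Rational(5, 2), Mul(2, Pow(Add(5, 724), -1))), -1) = Pow(Add(Rational(5, 2), Mul(2, Pow(729, -1))), -1) = Pow(Add(Rational(5, 2), Mul(2, Rational(1, 729))), -1) = Pow(Add(Rational(5, 2), Rational(2, 729)), -1) = Pow(Rational(3649, 1458), -1) = Rational(1458, 3649)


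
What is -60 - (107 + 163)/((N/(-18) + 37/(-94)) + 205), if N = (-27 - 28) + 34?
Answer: -889455/14507 ≈ -61.312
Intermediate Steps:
N = -21 (N = -55 + 34 = -21)
-60 - (107 + 163)/((N/(-18) + 37/(-94)) + 205) = -60 - (107 + 163)/((-21/(-18) + 37/(-94)) + 205) = -60 - 270/((-21*(-1/18) + 37*(-1/94)) + 205) = -60 - 270/((7/6 - 37/94) + 205) = -60 - 270/(109/141 + 205) = -60 - 270/29014/141 = -60 - 270*141/29014 = -60 - 1*19035/14507 = -60 - 19035/14507 = -889455/14507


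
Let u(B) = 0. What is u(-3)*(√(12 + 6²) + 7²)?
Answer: 0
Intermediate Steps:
u(-3)*(√(12 + 6²) + 7²) = 0*(√(12 + 6²) + 7²) = 0*(√(12 + 36) + 49) = 0*(√48 + 49) = 0*(4*√3 + 49) = 0*(49 + 4*√3) = 0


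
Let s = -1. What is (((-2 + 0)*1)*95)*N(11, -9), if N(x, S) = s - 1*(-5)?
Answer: -760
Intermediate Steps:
N(x, S) = 4 (N(x, S) = -1 - 1*(-5) = -1 + 5 = 4)
(((-2 + 0)*1)*95)*N(11, -9) = (((-2 + 0)*1)*95)*4 = (-2*1*95)*4 = -2*95*4 = -190*4 = -760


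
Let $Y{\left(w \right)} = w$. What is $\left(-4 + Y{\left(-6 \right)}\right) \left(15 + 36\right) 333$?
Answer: $-169830$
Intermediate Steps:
$\left(-4 + Y{\left(-6 \right)}\right) \left(15 + 36\right) 333 = \left(-4 - 6\right) \left(15 + 36\right) 333 = \left(-10\right) 51 \cdot 333 = \left(-510\right) 333 = -169830$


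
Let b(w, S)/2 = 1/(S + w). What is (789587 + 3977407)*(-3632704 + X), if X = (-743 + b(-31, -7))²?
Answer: -5301317872210680/361 ≈ -1.4685e+13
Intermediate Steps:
b(w, S) = 2/(S + w)
X = 199317924/361 (X = (-743 + 2/(-7 - 31))² = (-743 + 2/(-38))² = (-743 + 2*(-1/38))² = (-743 - 1/19)² = (-14118/19)² = 199317924/361 ≈ 5.5213e+5)
(789587 + 3977407)*(-3632704 + X) = (789587 + 3977407)*(-3632704 + 199317924/361) = 4766994*(-1112088220/361) = -5301317872210680/361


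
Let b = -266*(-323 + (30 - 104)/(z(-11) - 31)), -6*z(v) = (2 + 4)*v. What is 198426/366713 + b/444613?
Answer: 596845538687/815226835345 ≈ 0.73212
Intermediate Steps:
z(v) = -v (z(v) = -(2 + 4)*v/6 = -v)
b = 424669/5 (b = -266*(-323 + (30 - 104)/(-1*(-11) - 31)) = -266*(-323 - 74/(11 - 31)) = -266*(-323 - 74/(-20)) = -266*(-323 - 74*(-1/20)) = -266*(-323 + 37/10) = -266*(-3193/10) = 424669/5 ≈ 84934.)
198426/366713 + b/444613 = 198426/366713 + (424669/5)/444613 = 198426*(1/366713) + (424669/5)*(1/444613) = 198426/366713 + 424669/2223065 = 596845538687/815226835345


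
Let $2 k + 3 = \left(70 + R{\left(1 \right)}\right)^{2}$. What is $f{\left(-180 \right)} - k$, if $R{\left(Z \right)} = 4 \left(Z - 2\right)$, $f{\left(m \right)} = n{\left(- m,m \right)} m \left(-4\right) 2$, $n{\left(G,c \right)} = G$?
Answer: $\frac{514047}{2} \approx 2.5702 \cdot 10^{5}$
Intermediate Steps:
$f{\left(m \right)} = 8 m^{2}$ ($f{\left(m \right)} = - m m \left(-4\right) 2 = - m^{2} \left(-4\right) 2 = 4 m^{2} \cdot 2 = 8 m^{2}$)
$R{\left(Z \right)} = -8 + 4 Z$ ($R{\left(Z \right)} = 4 \left(-2 + Z\right) = -8 + 4 Z$)
$k = \frac{4353}{2}$ ($k = - \frac{3}{2} + \frac{\left(70 + \left(-8 + 4 \cdot 1\right)\right)^{2}}{2} = - \frac{3}{2} + \frac{\left(70 + \left(-8 + 4\right)\right)^{2}}{2} = - \frac{3}{2} + \frac{\left(70 - 4\right)^{2}}{2} = - \frac{3}{2} + \frac{66^{2}}{2} = - \frac{3}{2} + \frac{1}{2} \cdot 4356 = - \frac{3}{2} + 2178 = \frac{4353}{2} \approx 2176.5$)
$f{\left(-180 \right)} - k = 8 \left(-180\right)^{2} - \frac{4353}{2} = 8 \cdot 32400 - \frac{4353}{2} = 259200 - \frac{4353}{2} = \frac{514047}{2}$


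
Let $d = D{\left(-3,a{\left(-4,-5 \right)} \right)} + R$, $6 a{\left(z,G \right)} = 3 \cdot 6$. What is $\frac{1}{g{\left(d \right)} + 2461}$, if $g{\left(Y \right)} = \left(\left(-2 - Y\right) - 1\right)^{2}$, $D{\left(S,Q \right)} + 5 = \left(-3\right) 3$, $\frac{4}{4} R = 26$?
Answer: $\frac{1}{2686} \approx 0.0003723$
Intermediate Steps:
$a{\left(z,G \right)} = 3$ ($a{\left(z,G \right)} = \frac{3 \cdot 6}{6} = \frac{1}{6} \cdot 18 = 3$)
$R = 26$
$D{\left(S,Q \right)} = -14$ ($D{\left(S,Q \right)} = -5 - 9 = -14$)
$d = 12$ ($d = -14 + 26 = 12$)
$g{\left(Y \right)} = \left(-3 - Y\right)^{2}$
$\frac{1}{g{\left(d \right)} + 2461} = \frac{1}{\left(3 + 12\right)^{2} + 2461} = \frac{1}{15^{2} + 2461} = \frac{1}{225 + 2461} = \frac{1}{2686}$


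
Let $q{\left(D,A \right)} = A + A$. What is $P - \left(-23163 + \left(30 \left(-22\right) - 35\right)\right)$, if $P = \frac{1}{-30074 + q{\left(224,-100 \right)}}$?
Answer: $\frac{722277091}{30274} \approx 23858.0$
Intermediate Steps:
$q{\left(D,A \right)} = 2 A$
$P = - \frac{1}{30274}$ ($P = \frac{1}{-30074 + 2 \left(-100\right)} = \frac{1}{-30074 - 200} = \frac{1}{-30274} = - \frac{1}{30274} \approx -3.3032 \cdot 10^{-5}$)
$P - \left(-23163 + \left(30 \left(-22\right) - 35\right)\right) = - \frac{1}{30274} - \left(-23163 + \left(30 \left(-22\right) - 35\right)\right) = - \frac{1}{30274} - \left(-23163 - 695\right) = - \frac{1}{30274} - -23858 = - \frac{1}{30274} + 23858 = \frac{722277091}{30274}$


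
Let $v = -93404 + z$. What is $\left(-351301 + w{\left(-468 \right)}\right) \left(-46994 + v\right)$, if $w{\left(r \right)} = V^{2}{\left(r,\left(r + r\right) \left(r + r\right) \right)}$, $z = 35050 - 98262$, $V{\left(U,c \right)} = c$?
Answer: $-156279603281193150$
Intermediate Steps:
$z = -63212$ ($z = 35050 - 98262 = -63212$)
$w{\left(r \right)} = 16 r^{4}$ ($w{\left(r \right)} = \left(\left(r + r\right) \left(r + r\right)\right)^{2} = \left(2 r 2 r\right)^{2} = \left(4 r^{2}\right)^{2} = 16 r^{4}$)
$v = -156616$ ($v = -93404 - 63212 = -156616$)
$\left(-351301 + w{\left(-468 \right)}\right) \left(-46994 + v\right) = \left(-351301 + 16 \left(-468\right)^{4}\right) \left(-46994 - 156616\right) = \left(-351301 + 16 \cdot 47971512576\right) \left(-203610\right) = \left(-351301 + 767544201216\right) \left(-203610\right) = 767543849915 \left(-203610\right) = -156279603281193150$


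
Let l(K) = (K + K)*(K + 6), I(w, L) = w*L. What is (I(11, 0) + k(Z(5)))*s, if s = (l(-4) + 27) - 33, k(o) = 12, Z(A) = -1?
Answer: -264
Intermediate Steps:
I(w, L) = L*w
l(K) = 2*K*(6 + K) (l(K) = (2*K)*(6 + K) = 2*K*(6 + K))
s = -22 (s = (2*(-4)*(6 - 4) + 27) - 33 = (2*(-4)*2 + 27) - 33 = (-16 + 27) - 33 = 11 - 33 = -22)
(I(11, 0) + k(Z(5)))*s = (0*11 + 12)*(-22) = (0 + 12)*(-22) = 12*(-22) = -264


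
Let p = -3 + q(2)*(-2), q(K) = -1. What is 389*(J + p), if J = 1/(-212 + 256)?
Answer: -16727/44 ≈ -380.16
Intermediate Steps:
J = 1/44 ≈ 0.022727
p = -1 (p = -3 - 1*(-2) = -3 + 2 = -1)
389*(J + p) = 389*(1/44 - 1) = 389*(-43/44) = -16727/44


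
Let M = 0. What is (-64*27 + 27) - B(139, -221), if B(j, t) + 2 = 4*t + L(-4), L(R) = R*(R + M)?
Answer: -831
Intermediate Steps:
L(R) = R**2 (L(R) = R*(R + 0) = R*R = R**2)
B(j, t) = 14 + 4*t (B(j, t) = -2 + (4*t + (-4)**2) = -2 + (4*t + 16) = -2 + (16 + 4*t) = 14 + 4*t)
(-64*27 + 27) - B(139, -221) = (-64*27 + 27) - (14 + 4*(-221)) = (-1728 + 27) - (14 - 884) = -1701 - 1*(-870) = -1701 + 870 = -831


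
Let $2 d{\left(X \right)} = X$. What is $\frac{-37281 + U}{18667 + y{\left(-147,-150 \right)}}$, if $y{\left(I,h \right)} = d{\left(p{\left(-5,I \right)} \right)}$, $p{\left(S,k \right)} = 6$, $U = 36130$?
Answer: $- \frac{1151}{18670} \approx -0.06165$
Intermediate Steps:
$d{\left(X \right)} = \frac{X}{2}$
$y{\left(I,h \right)} = 3$ ($y{\left(I,h \right)} = \frac{1}{2} \cdot 6 = 3$)
$\frac{-37281 + U}{18667 + y{\left(-147,-150 \right)}} = \frac{-37281 + 36130}{18667 + 3} = - \frac{1151}{18670}$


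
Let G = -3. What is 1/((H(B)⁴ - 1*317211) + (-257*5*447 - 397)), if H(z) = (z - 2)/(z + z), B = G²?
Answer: -104976/93638904527 ≈ -1.1211e-6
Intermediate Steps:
B = 9 (B = (-3)² = 9)
H(z) = (-2 + z)/(2*z) (H(z) = (-2 + z)/((2*z)) = (-2 + z)*(1/(2*z)) = (-2 + z)/(2*z))
1/((H(B)⁴ - 1*317211) + (-257*5*447 - 397)) = 1/((((½)*(-2 + 9)/9)⁴ - 1*317211) + (-257*5*447 - 397)) = 1/((((½)*(⅑)*7)⁴ - 317211) + (-1285*447 - 397)) = 1/(((7/18)⁴ - 317211) + (-574395 - 397)) = 1/((2401/104976 - 317211) - 574792) = 1/(-33299539535/104976 - 574792) = 1/(-93638904527/104976) = -104976/93638904527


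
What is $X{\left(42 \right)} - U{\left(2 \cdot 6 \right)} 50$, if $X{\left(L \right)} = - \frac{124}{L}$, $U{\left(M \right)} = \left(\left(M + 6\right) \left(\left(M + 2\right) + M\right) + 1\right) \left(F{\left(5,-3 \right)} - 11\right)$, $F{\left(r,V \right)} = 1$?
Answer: $\frac{4924438}{21} \approx 2.345 \cdot 10^{5}$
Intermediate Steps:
$U{\left(M \right)} = -10 - 10 \left(2 + 2 M\right) \left(6 + M\right)$ ($U{\left(M \right)} = \left(\left(M + 6\right) \left(\left(M + 2\right) + M\right) + 1\right) \left(1 - 11\right) = \left(\left(6 + M\right) \left(\left(2 + M\right) + M\right) + 1\right) \left(-10\right) = \left(\left(6 + M\right) \left(2 + 2 M\right) + 1\right) \left(-10\right) = \left(\left(2 + 2 M\right) \left(6 + M\right) + 1\right) \left(-10\right) = \left(1 + \left(2 + 2 M\right) \left(6 + M\right)\right) \left(-10\right) = -10 - 10 \left(2 + 2 M\right) \left(6 + M\right)$)
$X{\left(42 \right)} - U{\left(2 \cdot 6 \right)} 50 = - \frac{124}{42} - \left(-130 - 140 \cdot 2 \cdot 6 - 20 \left(2 \cdot 6\right)^{2}\right) 50 = \left(-124\right) \frac{1}{42} - \left(-130 - 1680 - 20 \cdot 12^{2}\right) 50 = - \frac{62}{21} - \left(-130 - 1680 - 2880\right) 50 = - \frac{62}{21} - \left(-4690\right) 50 = - \frac{62}{21} - -234500 = - \frac{62}{21} + 234500 = \frac{4924438}{21}$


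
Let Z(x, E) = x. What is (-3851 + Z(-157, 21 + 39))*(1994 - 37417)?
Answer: 141975384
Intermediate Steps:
(-3851 + Z(-157, 21 + 39))*(1994 - 37417) = (-3851 - 157)*(1994 - 37417) = -4008*(-35423) = 141975384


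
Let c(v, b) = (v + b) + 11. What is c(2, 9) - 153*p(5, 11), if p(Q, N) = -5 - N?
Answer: 2470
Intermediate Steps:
c(v, b) = 11 + b + v (c(v, b) = (b + v) + 11 = 11 + b + v)
c(2, 9) - 153*p(5, 11) = (11 + 9 + 2) - 153*(-5 - 1*11) = 22 - 153*(-5 - 11) = 22 - 153*(-16) = 22 + 2448 = 2470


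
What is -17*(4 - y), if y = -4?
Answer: -136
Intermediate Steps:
-17*(4 - y) = -17*(4 - 1*(-4)) = -17*(4 + 4) = -17*8 = -136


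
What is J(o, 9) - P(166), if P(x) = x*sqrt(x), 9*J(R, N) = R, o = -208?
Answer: -208/9 - 166*sqrt(166) ≈ -2161.9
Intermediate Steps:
J(R, N) = R/9
P(x) = x**(3/2)
J(o, 9) - P(166) = (1/9)*(-208) - 166**(3/2) = -208/9 - 166*sqrt(166)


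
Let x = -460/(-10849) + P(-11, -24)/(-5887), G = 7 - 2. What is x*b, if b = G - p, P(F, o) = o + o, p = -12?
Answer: 54889124/63868063 ≈ 0.85941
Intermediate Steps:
G = 5
P(F, o) = 2*o
x = 3228772/63868063 (x = -460/(-10849) + (2*(-24))/(-5887) = -460*(-1/10849) - 48*(-1/5887) = 460/10849 + 48/5887 = 3228772/63868063 ≈ 0.050554)
b = 17 (b = 5 - 1*(-12) = 5 + 12 = 17)
x*b = (3228772/63868063)*17 = 54889124/63868063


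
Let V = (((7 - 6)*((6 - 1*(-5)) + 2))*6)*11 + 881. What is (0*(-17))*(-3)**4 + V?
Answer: 1739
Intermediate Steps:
V = 1739 (V = ((1*((6 + 5) + 2))*6)*11 + 881 = ((1*(11 + 2))*6)*11 + 881 = ((1*13)*6)*11 + 881 = (13*6)*11 + 881 = 78*11 + 881 = 858 + 881 = 1739)
(0*(-17))*(-3)**4 + V = (0*(-17))*(-3)**4 + 1739 = 0*81 + 1739 = 0 + 1739 = 1739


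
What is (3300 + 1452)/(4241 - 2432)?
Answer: 176/67 ≈ 2.6269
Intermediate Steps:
(3300 + 1452)/(4241 - 2432) = 4752/1809 = 4752*(1/1809) = 176/67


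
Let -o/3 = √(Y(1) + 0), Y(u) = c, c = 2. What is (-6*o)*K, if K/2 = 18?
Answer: 648*√2 ≈ 916.41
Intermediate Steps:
K = 36 (K = 2*18 = 36)
Y(u) = 2
o = -3*√2 (o = -3*√(2 + 0) = -3*√2 ≈ -4.2426)
(-6*o)*K = -(-18)*√2*36 = (18*√2)*36 = 648*√2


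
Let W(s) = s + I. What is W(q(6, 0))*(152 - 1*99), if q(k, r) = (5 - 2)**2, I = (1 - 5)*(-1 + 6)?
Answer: -583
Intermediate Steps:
I = -20 (I = -4*5 = -20)
q(k, r) = 9 (q(k, r) = 3**2 = 9)
W(s) = -20 + s (W(s) = s - 20 = -20 + s)
W(q(6, 0))*(152 - 1*99) = (-20 + 9)*(152 - 1*99) = -11*(152 - 99) = -11*53 = -583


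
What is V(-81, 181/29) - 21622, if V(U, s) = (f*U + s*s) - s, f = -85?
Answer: -12366305/841 ≈ -14704.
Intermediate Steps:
V(U, s) = s² - s - 85*U (V(U, s) = (-85*U + s*s) - s = (-85*U + s²) - s = (s² - 85*U) - s = s² - s - 85*U)
V(-81, 181/29) - 21622 = ((181/29)² - 181/29 - 85*(-81)) - 21622 = ((181*(1/29))² - 181/29 + 6885) - 21622 = ((181/29)² - 1*181/29 + 6885) - 21622 = (32761/841 - 181/29 + 6885) - 21622 = 5817797/841 - 21622 = -12366305/841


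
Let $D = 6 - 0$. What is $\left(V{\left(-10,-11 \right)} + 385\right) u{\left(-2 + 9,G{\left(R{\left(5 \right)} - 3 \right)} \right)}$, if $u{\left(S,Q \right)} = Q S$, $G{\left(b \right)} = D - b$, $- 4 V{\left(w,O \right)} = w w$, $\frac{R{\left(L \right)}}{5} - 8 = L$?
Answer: $-141120$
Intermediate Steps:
$D = 6$ ($D = 6 + 0 = 6$)
$R{\left(L \right)} = 40 + 5 L$
$V{\left(w,O \right)} = - \frac{w^{2}}{4}$ ($V{\left(w,O \right)} = - \frac{w w}{4} = - \frac{w^{2}}{4}$)
$G{\left(b \right)} = 6 - b$
$\left(V{\left(-10,-11 \right)} + 385\right) u{\left(-2 + 9,G{\left(R{\left(5 \right)} - 3 \right)} \right)} = \left(- \frac{\left(-10\right)^{2}}{4} + 385\right) \left(6 - \left(\left(40 + 5 \cdot 5\right) - 3\right)\right) \left(-2 + 9\right) = \left(\left(- \frac{1}{4}\right) 100 + 385\right) \left(6 - \left(\left(40 + 25\right) - 3\right)\right) 7 = \left(-25 + 385\right) \left(6 - \left(65 - 3\right)\right) 7 = 360 \left(6 - 62\right) 7 = 360 \left(\left(-56\right) 7\right) = 360 \left(-392\right) = -141120$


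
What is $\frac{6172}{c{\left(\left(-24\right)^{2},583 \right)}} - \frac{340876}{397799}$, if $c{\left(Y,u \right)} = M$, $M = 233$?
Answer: $\frac{2375791320}{92687167} \approx 25.632$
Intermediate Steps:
$c{\left(Y,u \right)} = 233$
$\frac{6172}{c{\left(\left(-24\right)^{2},583 \right)}} - \frac{340876}{397799} = \frac{6172}{233} - \frac{340876}{397799} = \frac{2375791320}{92687167}$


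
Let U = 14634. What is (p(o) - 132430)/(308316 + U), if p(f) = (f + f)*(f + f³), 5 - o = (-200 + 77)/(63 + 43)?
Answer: -544858361589/1359056447440 ≈ -0.40091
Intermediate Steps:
o = 653/106 (o = 5 - (-200 + 77)/(63 + 43) = 5 - (-123)/106 = 5 - 1*(-123/106) = 5 + 123/106 = 653/106 ≈ 6.1604)
p(f) = 2*f*(f + f³) (p(f) = (2*f)*(f + f³) = 2*f*(f + f³))
(p(o) - 132430)/(308316 + U) = (2*(653/106)²*(1 + (653/106)²) - 132430)/(308316 + 14634) = (2*(426409/11236)*(1 + 426409/11236) - 132430)/322950 = (2*(426409/11236)*(437645/11236) - 132430)*(1/322950) = (186615766805/63123848 - 132430)*(1/322950) = -8172875423835/63123848*1/322950 = -544858361589/1359056447440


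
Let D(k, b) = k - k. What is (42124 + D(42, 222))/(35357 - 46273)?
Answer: -10531/2729 ≈ -3.8589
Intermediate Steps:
D(k, b) = 0
(42124 + D(42, 222))/(35357 - 46273) = (42124 + 0)/(35357 - 46273) = 42124/(-10916) = 42124*(-1/10916) = -10531/2729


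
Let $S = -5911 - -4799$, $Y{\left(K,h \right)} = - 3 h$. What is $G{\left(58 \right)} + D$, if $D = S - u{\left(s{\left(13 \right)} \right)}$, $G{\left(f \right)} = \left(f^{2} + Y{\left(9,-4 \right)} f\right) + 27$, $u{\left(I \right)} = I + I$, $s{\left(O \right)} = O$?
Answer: $2949$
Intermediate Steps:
$u{\left(I \right)} = 2 I$
$S = -1112$ ($S = -5911 + 4799 = -1112$)
$G{\left(f \right)} = 27 + f^{2} + 12 f$ ($G{\left(f \right)} = \left(f^{2} + \left(-3\right) \left(-4\right) f\right) + 27 = \left(f^{2} + 12 f\right) + 27 = 27 + f^{2} + 12 f$)
$D = -1138$ ($D = -1112 - 2 \cdot 13 = -1112 - 26 = -1138$)
$G{\left(58 \right)} + D = \left(27 + 58^{2} + 12 \cdot 58\right) - 1138 = \left(27 + 3364 + 696\right) - 1138 = 4087 - 1138 = 2949$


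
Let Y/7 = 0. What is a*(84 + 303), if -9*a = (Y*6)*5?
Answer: 0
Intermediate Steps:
Y = 0 (Y = 7*0 = 0)
a = 0 (a = -0*6*5/9 = -0*5 = -1/9*0 = 0)
a*(84 + 303) = 0*(84 + 303) = 0*387 = 0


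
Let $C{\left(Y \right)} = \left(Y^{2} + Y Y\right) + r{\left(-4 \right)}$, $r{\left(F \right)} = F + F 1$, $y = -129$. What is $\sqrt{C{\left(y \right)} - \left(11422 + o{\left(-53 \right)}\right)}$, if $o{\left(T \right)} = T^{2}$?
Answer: $\sqrt{19043} \approx 138.0$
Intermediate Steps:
$r{\left(F \right)} = 2 F$ ($r{\left(F \right)} = F + F = 2 F$)
$C{\left(Y \right)} = -8 + 2 Y^{2}$ ($C{\left(Y \right)} = \left(Y^{2} + Y Y\right) + 2 \left(-4\right) = \left(Y^{2} + Y^{2}\right) - 8 = 2 Y^{2} - 8 = -8 + 2 Y^{2}$)
$\sqrt{C{\left(y \right)} - \left(11422 + o{\left(-53 \right)}\right)} = \sqrt{\left(-8 + 2 \left(-129\right)^{2}\right) - 14231} = \sqrt{\left(-8 + 2 \cdot 16641\right) - 14231} = \sqrt{\left(-8 + 33282\right) - 14231} = \sqrt{33274 - 14231} = \sqrt{19043}$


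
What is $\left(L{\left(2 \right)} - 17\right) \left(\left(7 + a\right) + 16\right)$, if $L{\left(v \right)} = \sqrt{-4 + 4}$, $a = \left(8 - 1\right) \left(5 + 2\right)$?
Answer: $-1224$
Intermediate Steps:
$a = 49$ ($a = 7 \cdot 7 = 49$)
$L{\left(v \right)} = 0$ ($L{\left(v \right)} = \sqrt{0} = 0$)
$\left(L{\left(2 \right)} - 17\right) \left(\left(7 + a\right) + 16\right) = \left(0 - 17\right) \left(\left(7 + 49\right) + 16\right) = - 17 \left(56 + 16\right) = \left(-17\right) 72 = -1224$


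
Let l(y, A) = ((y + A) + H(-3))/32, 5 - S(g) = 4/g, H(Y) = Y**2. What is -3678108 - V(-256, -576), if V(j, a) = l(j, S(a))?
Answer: -16948686817/4608 ≈ -3.6781e+6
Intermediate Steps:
S(g) = 5 - 4/g
l(y, A) = 9/32 + A/32 + y/32 (l(y, A) = ((y + A) + (-3)**2)/32 = ((A + y) + 9)*(1/32) = (9 + A + y)*(1/32) = 9/32 + A/32 + y/32)
V(j, a) = 7/16 - 1/(8*a) + j/32 (V(j, a) = 9/32 + (5 - 4/a)/32 + j/32 = 9/32 + (5/32 - 1/(8*a)) + j/32 = 7/16 - 1/(8*a) + j/32)
-3678108 - V(-256, -576) = -3678108 - (-4 + 14*(-576) - 576*(-256))/(32*(-576)) = -3678108 - (-1)*(-4 - 8064 + 147456)/(32*576) = -3678108 - (-1)*139388/(32*576) = -3678108 - 1*(-34847/4608) = -3678108 + 34847/4608 = -16948686817/4608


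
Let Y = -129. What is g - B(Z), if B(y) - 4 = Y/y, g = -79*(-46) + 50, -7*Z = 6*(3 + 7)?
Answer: 73299/20 ≈ 3664.9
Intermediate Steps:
Z = -60/7 (Z = -6*(3 + 7)/7 = -6*10/7 = -1/7*60 = -60/7 ≈ -8.5714)
g = 3684 (g = 3634 + 50 = 3684)
B(y) = 4 - 129/y
g - B(Z) = 3684 - (4 - 129/(-60/7)) = 3684 - (4 - 129*(-7/60)) = 3684 - (4 + 301/20) = 3684 - 1*381/20 = 3684 - 381/20 = 73299/20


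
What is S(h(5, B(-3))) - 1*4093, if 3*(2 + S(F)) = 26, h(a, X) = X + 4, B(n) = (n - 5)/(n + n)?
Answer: -12259/3 ≈ -4086.3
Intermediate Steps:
B(n) = (-5 + n)/(2*n) (B(n) = (-5 + n)/((2*n)) = (-5 + n)*(1/(2*n)) = (-5 + n)/(2*n))
h(a, X) = 4 + X
S(F) = 20/3 (S(F) = -2 + (⅓)*26 = -2 + 26/3 = 20/3)
S(h(5, B(-3))) - 1*4093 = 20/3 - 1*4093 = 20/3 - 4093 = -12259/3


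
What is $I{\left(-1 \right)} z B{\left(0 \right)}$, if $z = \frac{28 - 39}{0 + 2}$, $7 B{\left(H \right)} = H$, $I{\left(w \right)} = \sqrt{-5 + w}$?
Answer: $0$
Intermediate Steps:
$B{\left(H \right)} = \frac{H}{7}$
$z = - \frac{11}{2} \approx -5.5$
$I{\left(-1 \right)} z B{\left(0 \right)} = \sqrt{-5 - 1} \left(- \frac{11}{2}\right) \frac{1}{7} \cdot 0 = \sqrt{-6} \left(- \frac{11}{2}\right) 0 = i \sqrt{6} \left(- \frac{11}{2}\right) 0 = - \frac{11 i \sqrt{6}}{2} \cdot 0 = 0$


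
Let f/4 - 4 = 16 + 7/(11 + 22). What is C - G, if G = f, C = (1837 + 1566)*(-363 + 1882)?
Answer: 170579513/33 ≈ 5.1691e+6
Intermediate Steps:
C = 5169157 (C = 3403*1519 = 5169157)
f = 2668/33 (f = 16 + 4*(16 + 7/(11 + 22)) = 16 + 4*(16 + 7/33) = 16 + 4*(535/33) = 16 + 2140/33 = 2668/33 ≈ 80.849)
G = 2668/33 ≈ 80.849
C - G = 5169157 - 1*2668/33 = 5169157 - 2668/33 = 170579513/33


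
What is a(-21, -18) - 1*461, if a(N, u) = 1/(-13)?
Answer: -5994/13 ≈ -461.08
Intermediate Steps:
a(N, u) = -1/13
a(-21, -18) - 1*461 = -1/13 - 1*461 = -1/13 - 461 = -5994/13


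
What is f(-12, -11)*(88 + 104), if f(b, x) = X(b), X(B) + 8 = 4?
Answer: -768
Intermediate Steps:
X(B) = -4 (X(B) = -8 + 4 = -4)
f(b, x) = -4
f(-12, -11)*(88 + 104) = -4*(88 + 104) = -4*192 = -768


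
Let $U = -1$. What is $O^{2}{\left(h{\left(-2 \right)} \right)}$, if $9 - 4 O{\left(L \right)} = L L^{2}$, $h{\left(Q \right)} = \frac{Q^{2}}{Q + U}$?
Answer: $\frac{94249}{11664} \approx 8.0803$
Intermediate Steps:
$h{\left(Q \right)} = \frac{Q^{2}}{-1 + Q}$ ($h{\left(Q \right)} = \frac{Q^{2}}{Q - 1} = \frac{Q^{2}}{-1 + Q}$)
$O{\left(L \right)} = \frac{9}{4} - \frac{L^{3}}{4}$ ($O{\left(L \right)} = \frac{9}{4} - \frac{L L^{2}}{4} = \frac{9}{4} - \frac{L^{3}}{4}$)
$O^{2}{\left(h{\left(-2 \right)} \right)} = \left(\frac{9}{4} - \frac{\left(\frac{\left(-2\right)^{2}}{-1 - 2}\right)^{3}}{4}\right)^{2} = \left(\frac{9}{4} - \frac{\left(\frac{4}{-3}\right)^{3}}{4}\right)^{2} = \left(\frac{9}{4} - \frac{\left(4 \left(- \frac{1}{3}\right)\right)^{3}}{4}\right)^{2} = \left(\frac{9}{4} - \frac{\left(- \frac{4}{3}\right)^{3}}{4}\right)^{2} = \left(\frac{9}{4} - - \frac{16}{27}\right)^{2} = \left(\frac{9}{4} + \frac{16}{27}\right)^{2} = \left(\frac{307}{108}\right)^{2} = \frac{94249}{11664}$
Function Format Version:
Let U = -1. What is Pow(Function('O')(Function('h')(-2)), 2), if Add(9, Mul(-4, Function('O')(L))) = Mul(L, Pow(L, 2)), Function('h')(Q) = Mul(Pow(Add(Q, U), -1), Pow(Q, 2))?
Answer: Rational(94249, 11664) ≈ 8.0803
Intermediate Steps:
Function('h')(Q) = Mul(Pow(Q, 2), Pow(Add(-1, Q), -1)) (Function('h')(Q) = Mul(Pow(Add(Q, -1), -1), Pow(Q, 2)) = Mul(Pow(Add(-1, Q), -1), Pow(Q, 2)) = Mul(Pow(Q, 2), Pow(Add(-1, Q), -1)))
Function('O')(L) = Add(Rational(9, 4), Mul(Rational(-1, 4), Pow(L, 3))) (Function('O')(L) = Add(Rational(9, 4), Mul(Rational(-1, 4), Mul(L, Pow(L, 2)))) = Add(Rational(9, 4), Mul(Rational(-1, 4), Pow(L, 3))))
Pow(Function('O')(Function('h')(-2)), 2) = Pow(Add(Rational(9, 4), Mul(Rational(-1, 4), Pow(Mul(Pow(-2, 2), Pow(Add(-1, -2), -1)), 3))), 2) = Pow(Add(Rational(9, 4), Mul(Rational(-1, 4), Pow(Mul(4, Pow(-3, -1)), 3))), 2) = Pow(Add(Rational(9, 4), Mul(Rational(-1, 4), Pow(Mul(4, Rational(-1, 3)), 3))), 2) = Pow(Add(Rational(9, 4), Mul(Rational(-1, 4), Pow(Rational(-4, 3), 3))), 2) = Pow(Add(Rational(9, 4), Mul(Rational(-1, 4), Rational(-64, 27))), 2) = Pow(Add(Rational(9, 4), Rational(16, 27)), 2) = Pow(Rational(307, 108), 2) = Rational(94249, 11664)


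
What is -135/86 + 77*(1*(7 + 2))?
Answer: 59463/86 ≈ 691.43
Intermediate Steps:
-135/86 + 77*(1*(7 + 2)) = -135*1/86 + 77*(1*9) = -135/86 + 77*9 = -135/86 + 693 = 59463/86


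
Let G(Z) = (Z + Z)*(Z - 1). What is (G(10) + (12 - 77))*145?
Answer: 16675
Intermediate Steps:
G(Z) = 2*Z*(-1 + Z) (G(Z) = (2*Z)*(-1 + Z) = 2*Z*(-1 + Z))
(G(10) + (12 - 77))*145 = (2*10*(-1 + 10) + (12 - 77))*145 = (2*10*9 - 65)*145 = (180 - 65)*145 = 115*145 = 16675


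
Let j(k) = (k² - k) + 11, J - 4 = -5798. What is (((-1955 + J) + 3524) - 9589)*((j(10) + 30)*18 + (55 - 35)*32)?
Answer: -41414372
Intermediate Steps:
J = -5794 (J = 4 - 5798 = -5794)
j(k) = 11 + k² - k
(((-1955 + J) + 3524) - 9589)*((j(10) + 30)*18 + (55 - 35)*32) = (((-1955 - 5794) + 3524) - 9589)*(((11 + 10² - 1*10) + 30)*18 + (55 - 35)*32) = ((-7749 + 3524) - 9589)*(((11 + 100 - 10) + 30)*18 + 20*32) = (-4225 - 9589)*((101 + 30)*18 + 640) = -13814*(131*18 + 640) = -13814*(2358 + 640) = -13814*2998 = -41414372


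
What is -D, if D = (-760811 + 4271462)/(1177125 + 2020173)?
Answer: -1170217/1065766 ≈ -1.0980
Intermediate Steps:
D = 1170217/1065766 (D = 3510651/3197298 = 3510651*(1/3197298) = 1170217/1065766 ≈ 1.0980)
-D = -1*1170217/1065766 = -1170217/1065766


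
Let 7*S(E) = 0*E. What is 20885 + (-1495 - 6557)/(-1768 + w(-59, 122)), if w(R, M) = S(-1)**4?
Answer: 9233183/442 ≈ 20890.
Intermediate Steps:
S(E) = 0 (S(E) = (0*E)/7 = (1/7)*0 = 0)
w(R, M) = 0 (w(R, M) = 0**4 = 0)
20885 + (-1495 - 6557)/(-1768 + w(-59, 122)) = 20885 + (-1495 - 6557)/(-1768 + 0) = 20885 - 8052/(-1768) = 20885 - 8052*(-1/1768) = 20885 + 2013/442 = 9233183/442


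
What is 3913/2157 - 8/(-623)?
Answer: 2455055/1343811 ≈ 1.8269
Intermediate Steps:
3913/2157 - 8/(-623) = 3913*(1/2157) - 8*(-1/623) = 3913/2157 + 8/623 = 2455055/1343811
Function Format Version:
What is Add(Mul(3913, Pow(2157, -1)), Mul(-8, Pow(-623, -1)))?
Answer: Rational(2455055, 1343811) ≈ 1.8269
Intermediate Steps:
Add(Mul(3913, Pow(2157, -1)), Mul(-8, Pow(-623, -1))) = Add(Mul(3913, Rational(1, 2157)), Mul(-8, Rational(-1, 623))) = Add(Rational(3913, 2157), Rational(8, 623)) = Rational(2455055, 1343811)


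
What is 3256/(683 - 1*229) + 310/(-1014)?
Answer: 790211/115089 ≈ 6.8661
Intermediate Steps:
3256/(683 - 1*229) + 310/(-1014) = 3256/(683 - 229) + 310*(-1/1014) = 3256/454 - 155/507 = 3256*(1/454) - 155/507 = 1628/227 - 155/507 = 790211/115089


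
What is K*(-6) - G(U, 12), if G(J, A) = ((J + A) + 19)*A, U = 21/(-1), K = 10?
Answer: -180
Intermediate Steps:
U = -21 (U = 21*(-1) = -21)
G(J, A) = A*(19 + A + J) (G(J, A) = ((A + J) + 19)*A = (19 + A + J)*A = A*(19 + A + J))
K*(-6) - G(U, 12) = 10*(-6) - 12*(19 + 12 - 21) = -60 - 12*10 = -60 - 1*120 = -60 - 120 = -180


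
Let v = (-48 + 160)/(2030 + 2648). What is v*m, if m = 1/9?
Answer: 56/21051 ≈ 0.0026602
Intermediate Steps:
m = ⅑ (m = 1*(⅑) = ⅑ ≈ 0.11111)
v = 56/2339 (v = 112/4678 = 112*(1/4678) = 56/2339 ≈ 0.023942)
v*m = (56/2339)*(⅑) = 56/21051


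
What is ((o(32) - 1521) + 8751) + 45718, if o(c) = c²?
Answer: 53972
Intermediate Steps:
((o(32) - 1521) + 8751) + 45718 = ((32² - 1521) + 8751) + 45718 = ((1024 - 1521) + 8751) + 45718 = (-497 + 8751) + 45718 = 8254 + 45718 = 53972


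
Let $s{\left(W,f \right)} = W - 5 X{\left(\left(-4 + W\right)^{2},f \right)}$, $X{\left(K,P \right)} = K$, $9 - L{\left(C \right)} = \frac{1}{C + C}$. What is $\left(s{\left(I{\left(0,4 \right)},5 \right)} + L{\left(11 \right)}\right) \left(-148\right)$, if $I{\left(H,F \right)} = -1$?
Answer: $\frac{190550}{11} \approx 17323.0$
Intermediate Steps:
$L{\left(C \right)} = 9 - \frac{1}{2 C}$ ($L{\left(C \right)} = 9 - \frac{1}{C + C} = 9 - \frac{1}{2 C}$)
$s{\left(W,f \right)} = W - 5 \left(-4 + W\right)^{2}$
$\left(s{\left(I{\left(0,4 \right)},5 \right)} + L{\left(11 \right)}\right) \left(-148\right) = \left(\left(-1 - 5 \left(-4 - 1\right)^{2}\right) + \left(9 - \frac{1}{2 \cdot 11}\right)\right) \left(-148\right) = \left(\left(-1 - 5 \left(-5\right)^{2}\right) + \left(9 - \frac{1}{22}\right)\right) \left(-148\right) = \left(\left(-1 - 125\right) + \left(9 - \frac{1}{22}\right)\right) \left(-148\right) = \left(\left(-1 - 125\right) + \frac{197}{22}\right) \left(-148\right) = \left(-126 + \frac{197}{22}\right) \left(-148\right) = \left(- \frac{2575}{22}\right) \left(-148\right) = \frac{190550}{11}$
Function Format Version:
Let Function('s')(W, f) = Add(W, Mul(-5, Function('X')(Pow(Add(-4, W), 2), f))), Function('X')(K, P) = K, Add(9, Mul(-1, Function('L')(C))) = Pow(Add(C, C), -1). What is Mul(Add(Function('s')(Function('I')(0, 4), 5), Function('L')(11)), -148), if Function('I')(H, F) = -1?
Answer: Rational(190550, 11) ≈ 17323.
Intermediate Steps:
Function('L')(C) = Add(9, Mul(Rational(-1, 2), Pow(C, -1))) (Function('L')(C) = Add(9, Mul(-1, Pow(Add(C, C), -1))) = Add(9, Mul(-1, Pow(Mul(2, C), -1))) = Add(9, Mul(-1, Mul(Rational(1, 2), Pow(C, -1)))) = Add(9, Mul(Rational(-1, 2), Pow(C, -1))))
Function('s')(W, f) = Add(W, Mul(-5, Pow(Add(-4, W), 2)))
Mul(Add(Function('s')(Function('I')(0, 4), 5), Function('L')(11)), -148) = Mul(Add(Add(-1, Mul(-5, Pow(Add(-4, -1), 2))), Add(9, Mul(Rational(-1, 2), Pow(11, -1)))), -148) = Mul(Add(Add(-1, Mul(-5, Pow(-5, 2))), Add(9, Mul(Rational(-1, 2), Rational(1, 11)))), -148) = Mul(Add(Add(-1, Mul(-5, 25)), Add(9, Rational(-1, 22))), -148) = Mul(Add(Add(-1, -125), Rational(197, 22)), -148) = Mul(Add(-126, Rational(197, 22)), -148) = Mul(Rational(-2575, 22), -148) = Rational(190550, 11)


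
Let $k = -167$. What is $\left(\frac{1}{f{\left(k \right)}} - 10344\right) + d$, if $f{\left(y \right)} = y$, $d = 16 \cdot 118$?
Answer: $- \frac{1412153}{167} \approx -8456.0$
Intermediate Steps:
$d = 1888$
$\left(\frac{1}{f{\left(k \right)}} - 10344\right) + d = \left(\frac{1}{-167} - 10344\right) + 1888 = \left(- \frac{1}{167} - 10344\right) + 1888 = - \frac{1727449}{167} + 1888 = - \frac{1412153}{167}$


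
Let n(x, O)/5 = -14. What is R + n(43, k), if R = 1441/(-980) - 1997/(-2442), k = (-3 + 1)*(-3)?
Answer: -84541531/1196580 ≈ -70.653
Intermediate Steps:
k = 6 (k = -2*(-3) = 6)
R = -780931/1196580 (R = 1441*(-1/980) - 1997*(-1/2442) = -1441/980 + 1997/2442 = -780931/1196580 ≈ -0.65264)
n(x, O) = -70 (n(x, O) = 5*(-14) = -70)
R + n(43, k) = -780931/1196580 - 70 = -84541531/1196580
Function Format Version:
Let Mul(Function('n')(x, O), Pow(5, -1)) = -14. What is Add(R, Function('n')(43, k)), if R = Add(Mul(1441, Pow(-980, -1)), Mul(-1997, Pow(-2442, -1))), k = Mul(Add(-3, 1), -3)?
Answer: Rational(-84541531, 1196580) ≈ -70.653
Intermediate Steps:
k = 6 (k = Mul(-2, -3) = 6)
R = Rational(-780931, 1196580) (R = Add(Mul(1441, Rational(-1, 980)), Mul(-1997, Rational(-1, 2442))) = Add(Rational(-1441, 980), Rational(1997, 2442)) = Rational(-780931, 1196580) ≈ -0.65264)
Function('n')(x, O) = -70 (Function('n')(x, O) = Mul(5, -14) = -70)
Add(R, Function('n')(43, k)) = Add(Rational(-780931, 1196580), -70) = Rational(-84541531, 1196580)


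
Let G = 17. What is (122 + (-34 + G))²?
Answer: 11025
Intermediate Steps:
(122 + (-34 + G))² = (122 + (-34 + 17))² = (122 - 17)² = 105² = 11025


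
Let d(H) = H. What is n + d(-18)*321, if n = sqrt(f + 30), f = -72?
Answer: -5778 + I*sqrt(42) ≈ -5778.0 + 6.4807*I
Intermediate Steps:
n = I*sqrt(42) (n = sqrt(-72 + 30) = sqrt(-42) = I*sqrt(42) ≈ 6.4807*I)
n + d(-18)*321 = I*sqrt(42) - 18*321 = I*sqrt(42) - 5778 = -5778 + I*sqrt(42)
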